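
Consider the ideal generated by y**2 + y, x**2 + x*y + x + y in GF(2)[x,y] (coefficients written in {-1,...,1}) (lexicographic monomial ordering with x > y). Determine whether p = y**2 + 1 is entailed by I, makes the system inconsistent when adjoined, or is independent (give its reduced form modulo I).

y**2 + 1 is independent of I; its normal form modulo I is y + 1.

First compute the reduced Gröbner basis of I by Buchberger's algorithm.
f_1 = y**2 + y, LT = y**2.
f_2 = x**2 + x*y + x + y, LT = x**2.

The S-polynomials (S(f_1,f_2)) all reduce to 0 modulo the current basis, so we have a Gröbner basis.
Inter-reduce: drop elements whose leading term is divisible by another's, tail-reduce, and make monic.
Reduced Gröbner basis: {x**2 + x*y + x + y, y**2 + y}.
Label its elements g_1 = x**2 + x*y + x + y, g_2 = y**2 + y.

Reduce p = y**2 + 1 modulo G:
  leading term y**2: subtract (1)·g_2 from y**2 + 1 → y + 1
  leading term y: no divisor's leading term divides it; move y to the remainder.
  leading term 1: no divisor's leading term divides it; move 1 to the remainder.
  normal form = y + 1.
The normal form is nonzero, so p ∉ I. Since p minus its normal form lies in I, I + (p) = I + (r) where r = y + 1; decide whether this ideal is the whole ring.
Run Buchberger on G together with r (pairs among the g_i already reduce to 0 since G is a Gröbner basis):
g_1 = x**2 + x*y + x + y, LT = x**2.
g_2 = y**2 + y, LT = y**2.
r = y + 1, LT = y.

The S-polynomials (S(g_1,g_2), S(g_1,r), S(g_2,r)) all reduce to 0 modulo the current basis, so we have a Gröbner basis.
Inter-reduce: drop elements whose leading term is divisible by another's, tail-reduce, and make monic.
Reduced Gröbner basis: {x**2 + 1, y + 1}.
The reduced Gröbner basis of I + (p) is {x**2 + 1, y + 1} ≠ {1}, a proper ideal, so the enlarged system stays consistent: p is independent of I, with normal form y + 1.

The remainder on division by a Gröbner basis is unique — it is the normal form.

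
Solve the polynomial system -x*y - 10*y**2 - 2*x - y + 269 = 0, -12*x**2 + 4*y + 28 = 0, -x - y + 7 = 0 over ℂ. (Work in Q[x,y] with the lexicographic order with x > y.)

Compute a lex Gröbner basis by Buchberger's algorithm.
f_1 = -x*y - 2*x - 10*y**2 - y + 269, LT = x*y.
f_2 = -12*x**2 + 4*y + 28, LT = x**2.
f_3 = -x - y + 7, LT = x.

S(f_1,f_2): lcm = x**2*y. S = 2*x**2 + 10*x*y**2 + x*y - 269*x + 1/3*y**2 + 7/3*y.
  leading term x**2: subtract (-1/6)·f_2 from 2*x**2 + 10*x*y**2 + x*y - 269*x + 1/3*y**2 + 7/3*y → 10*x*y**2 + x*y - 269*x + 1/3*y**2 + 3*y + 14/3
  leading term x*y**2: subtract (-10*y)·f_1 from 10*x*y**2 + x*y - 269*x + 1/3*y**2 + 3*y + 14/3 → -19*x*y - 269*x - 100*y**3 - 29/3*y**2 + 2693*y + 14/3
  leading term x*y: subtract (19)·f_1 from -19*x*y - 269*x - 100*y**3 - 29/3*y**2 + 2693*y + 14/3 → -231*x - 100*y**3 + 541/3*y**2 + 2712*y - 15319/3
  leading term x: subtract (231)·f_3 from -231*x - 100*y**3 + 541/3*y**2 + 2712*y - 15319/3 → -100*y**3 + 541/3*y**2 + 2943*y - 20170/3
  leading term y**3: no divisor's leading term divides it; move -100*y**3 to the remainder.
  leading term y**2: no divisor's leading term divides it; move 541/3*y**2 to the remainder.
  leading term y: no divisor's leading term divides it; move 2943*y to the remainder.
  leading term 1: no divisor's leading term divides it; move -20170/3 to the remainder.
  remainder -100*y**3 + 541/3*y**2 + 2943*y - 20170/3 ≠ 0; add h_4 = -100*y**3 + 541/3*y**2 + 2943*y - 20170/3 to the basis.

S(f_1,f_3): lcm = x*y. S = 2*x + 9*y**2 + 8*y - 269.
  leading term x: subtract (-2)·f_3 from 2*x + 9*y**2 + 8*y - 269 → 9*y**2 + 6*y - 255
  leading term y**2: no divisor's leading term divides it; move 9*y**2 to the remainder.
  leading term y: no divisor's leading term divides it; move 6*y to the remainder.
  leading term 1: no divisor's leading term divides it; move -255 to the remainder.
  remainder 9*y**2 + 6*y - 255 ≠ 0; add h_5 = 9*y**2 + 6*y - 255 to the basis.

S(f_2,f_3): lcm = x**2. S = -x*y + 7*x - 1/3*y - 7/3.
  leading term x*y: subtract (1)·f_1 from -x*y + 7*x - 1/3*y - 7/3 → 9*x + 10*y**2 + 2/3*y - 814/3
  leading term x: subtract (-9)·f_3 from 9*x + 10*y**2 + 2/3*y - 814/3 → 10*y**2 - 25/3*y - 625/3
  leading term y**2: subtract (10/9)·h_5 from 10*y**2 - 25/3*y - 625/3 → -15*y + 75
  leading term y: no divisor's leading term divides it; move -15*y to the remainder.
  leading term 1: no divisor's leading term divides it; move 75 to the remainder.
  remainder -15*y + 75 ≠ 0; add h_6 = -15*y + 75 to the basis.

The other S-polynomials (S(f_1,h_4), S(f_2,h_4), S(f_3,h_4), S(f_1,h_5), S(f_2,h_5), S(f_3,h_5), S(h_4,h_5), S(f_1,h_6), S(f_2,h_6), S(f_3,h_6), S(h_4,h_6), S(h_5,h_6)) all reduce to 0 modulo the current basis, so we have a Gröbner basis.
Inter-reduce: drop elements whose leading term is divisible by another's, tail-reduce, and make monic.
Reduced Gröbner basis: {x - 2, y - 5}.

The lex basis is triangular: the last element involves only y. Solving y - 5 = 0 gives y ∈ {5}; substituting each value into the earlier elements determines the remaining variables.
  y = 5: the earlier basis element becomes x - 2 = 0, giving x = 2 — point (2, 5).
This is the nonlinear analogue of row-reducing a linear system.

{(2, 5)}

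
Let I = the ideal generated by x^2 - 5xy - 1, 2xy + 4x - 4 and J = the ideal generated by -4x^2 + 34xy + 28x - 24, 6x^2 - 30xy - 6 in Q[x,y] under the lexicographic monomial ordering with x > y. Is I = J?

Yes, the ideals are equal.

Equality of ideals is decidable: compute both reduced Gröbner bases (unique for the ordering) and check whether they agree.
Buchberger on the first generating set:
f_1 = x^2 - 5xy - 1, LT = x^2.
f_2 = 2xy + 4x - 4, LT = xy.

S(f_1,f_2): lcm = x^2y. S = -2x^2 - 5xy^2 + 2x - y.
  leading term x^2: subtract (-2)·f_1 from -2x^2 - 5xy^2 + 2x - y → -5xy^2 - 10xy + 2x - y - 2
  leading term xy^2: subtract (-5/2y)·f_2 from -5xy^2 - 10xy + 2x - y - 2 → 2x - 11y - 2
  leading term x: no divisor's leading term divides it; move 2x to the remainder.
  leading term y: no divisor's leading term divides it; move -11y to the remainder.
  leading term 1: no divisor's leading term divides it; move -2 to the remainder.
  remainder 2x - 11y - 2 ≠ 0; add g_3 = 2x - 11y - 2 to the basis.

S(f_2,g_3): lcm = xy. S = 2x + 11/2y^2 + y - 2.
  leading term x: subtract (1)·g_3 from 2x + 11/2y^2 + y - 2 → 11/2y^2 + 12y
  leading term y^2: no divisor's leading term divides it; move 11/2y^2 to the remainder.
  leading term y: no divisor's leading term divides it; move 12y to the remainder.
  remainder 11/2y^2 + 12y ≠ 0; add g_4 = 11/2y^2 + 12y to the basis.

The other S-polynomials (S(f_1,g_3), S(f_1,g_4), S(f_2,g_4), S(g_3,g_4)) all reduce to 0 modulo the current basis, so we have a Gröbner basis.
Inter-reduce: drop elements whose leading term is divisible by another's, tail-reduce, and make monic.
Reduced Gröbner basis: {x - 11/2y - 1, y^2 + 24/11y}.

Buchberger on the second generating set:
h_1 = -4x^2 + 34xy + 28x - 24, LT = x^2.
h_2 = 6x^2 - 30xy - 6, LT = x^2.

S(h_1,h_2): lcm = x^2. S = -7/2xy - 7x + 7.
  leading term xy: no divisor's leading term divides it; move -7/2xy to the remainder.
  leading term x: no divisor's leading term divides it; move -7x to the remainder.
  leading term 1: no divisor's leading term divides it; move 7 to the remainder.
  remainder -7/2xy - 7x + 7 ≠ 0; add k_3 = -7/2xy - 7x + 7 to the basis.

S(h_1,k_3): lcm = x^2y. S = -2x^2 - 17/2xy^2 - 7xy + 2x + 6y.
  leading term x^2: subtract (1/2)·h_1 from -2x^2 - 17/2xy^2 - 7xy + 2x + 6y → -17/2xy^2 - 24xy - 12x + 6y + 12
  leading term xy^2: subtract (17/7y)·k_3 from -17/2xy^2 - 24xy - 12x + 6y + 12 → -7xy - 12x - 11y + 12
  leading term xy: subtract (2)·k_3 from -7xy - 12x - 11y + 12 → 2x - 11y - 2
  leading term x: no divisor's leading term divides it; move 2x to the remainder.
  leading term y: no divisor's leading term divides it; move -11y to the remainder.
  leading term 1: no divisor's leading term divides it; move -2 to the remainder.
  remainder 2x - 11y - 2 ≠ 0; add k_4 = 2x - 11y - 2 to the basis.

S(k_3,k_4): lcm = xy. S = 2x + 11/2y^2 + y - 2.
  leading term x: subtract (1)·k_4 from 2x + 11/2y^2 + y - 2 → 11/2y^2 + 12y
  leading term y^2: no divisor's leading term divides it; move 11/2y^2 to the remainder.
  leading term y: no divisor's leading term divides it; move 12y to the remainder.
  remainder 11/2y^2 + 12y ≠ 0; add k_5 = 11/2y^2 + 12y to the basis.

The other S-polynomials (S(h_2,k_3), S(h_1,k_4), S(h_2,k_4), S(h_1,k_5), S(h_2,k_5), S(k_3,k_5), S(k_4,k_5)) all reduce to 0 modulo the current basis, so we have a Gröbner basis.
Inter-reduce: drop elements whose leading term is divisible by another's, tail-reduce, and make monic.
Reduced Gröbner basis: {x - 11/2y - 1, y^2 + 24/11y}.

These coincide, so the ideals are equal.
The choice of monomial ordering does not affect the verdict — as long as both bases are computed under the same ordering, their equality decides ideal equality.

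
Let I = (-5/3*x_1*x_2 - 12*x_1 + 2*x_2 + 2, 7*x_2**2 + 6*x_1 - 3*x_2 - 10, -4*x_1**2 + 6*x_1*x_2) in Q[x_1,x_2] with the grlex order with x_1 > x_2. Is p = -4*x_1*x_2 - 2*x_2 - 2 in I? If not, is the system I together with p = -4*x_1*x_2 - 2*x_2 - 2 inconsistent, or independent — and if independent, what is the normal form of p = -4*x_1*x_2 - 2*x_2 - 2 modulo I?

-4*x_1*x_2 - 2*x_2 - 2 lies in I (it reduces to 0).

First compute the reduced Gröbner basis of I by Buchberger's algorithm.
f_1 = -5/3*x_1*x_2 - 12*x_1 + 2*x_2 + 2, LT = x_1*x_2.
f_2 = 7*x_2**2 + 6*x_1 - 3*x_2 - 10, LT = x_2**2.
f_3 = -4*x_1**2 + 6*x_1*x_2, LT = x_1**2.

S(f_1,f_2): lcm = x_1*x_2**2. S = -6/7*x_1**2 + 267/35*x_1*x_2 - 6/5*x_2**2 + 10/7*x_1 - 6/5*x_2.
  leading term x_1**2: subtract (3/14)·f_3 from -6/7*x_1**2 + 267/35*x_1*x_2 - 6/5*x_2**2 + 10/7*x_1 - 6/5*x_2 → 222/35*x_1*x_2 - 6/5*x_2**2 + 10/7*x_1 - 6/5*x_2
  leading term x_1*x_2: subtract (-666/175)·f_1 from 222/35*x_1*x_2 - 6/5*x_2**2 + 10/7*x_1 - 6/5*x_2 → -6/5*x_2**2 - 1106/25*x_1 + 1122/175*x_2 + 1332/175
  leading term x_2**2: subtract (-6/35)·f_2 from -6/5*x_2**2 - 1106/25*x_1 + 1122/175*x_2 + 1332/175 → -7562/175*x_1 + 1032/175*x_2 + 1032/175
  leading term x_1: no divisor's leading term divides it; move -7562/175*x_1 to the remainder.
  leading term x_2: no divisor's leading term divides it; move 1032/175*x_2 to the remainder.
  leading term 1: no divisor's leading term divides it; move 1032/175 to the remainder.
  remainder -7562/175*x_1 + 1032/175*x_2 + 1032/175 ≠ 0; add h_4 = -7562/175*x_1 + 1032/175*x_2 + 1032/175 to the basis.

S(f_1,f_3): lcm = x_1**2*x_2. S = 3/2*x_1*x_2**2 + 36/5*x_1**2 - 6/5*x_1*x_2 - 6/5*x_1.
  leading term x_1*x_2**2: subtract (-9/10*x_2)·f_1 from 3/2*x_1*x_2**2 + 36/5*x_1**2 - 6/5*x_1*x_2 - 6/5*x_1 → 36/5*x_1**2 - 12*x_1*x_2 + 9/5*x_2**2 - 6/5*x_1 + 9/5*x_2
  leading term x_1**2: subtract (-9/5)·f_3 from 36/5*x_1**2 - 12*x_1*x_2 + 9/5*x_2**2 - 6/5*x_1 + 9/5*x_2 → -6/5*x_1*x_2 + 9/5*x_2**2 - 6/5*x_1 + 9/5*x_2
  leading term x_1*x_2: subtract (18/25)·f_1 from -6/5*x_1*x_2 + 9/5*x_2**2 - 6/5*x_1 + 9/5*x_2 → 9/5*x_2**2 + 186/25*x_1 + 9/25*x_2 - 36/25
  leading term x_2**2: subtract (9/35)·f_2 from 9/5*x_2**2 + 186/25*x_1 + 9/25*x_2 - 36/25 → 1032/175*x_1 + 198/175*x_2 + 198/175
  leading term x_1: subtract (-516/3781)·h_4 from 1032/175*x_1 + 198/175*x_2 + 198/175 → 51246/26467*x_2 + 51246/26467
  leading term x_2: no divisor's leading term divides it; move 51246/26467*x_2 to the remainder.
  leading term 1: no divisor's leading term divides it; move 51246/26467 to the remainder.
  remainder 51246/26467*x_2 + 51246/26467 ≠ 0; add h_5 = 51246/26467*x_2 + 51246/26467 to the basis.

S(f_2,f_3): leading monomials are coprime, so the S-polynomial reduces to 0 (Buchberger's first criterion).
S(f_1,h_4): lcm = x_1*x_2. S = 516/3781*x_2**2 + 36/5*x_1 - 20106/18905*x_2 - 6/5.
  leading term x_2**2: subtract (516/26467)·f_2 from 516/3781*x_2**2 + 36/5*x_1 - 20106/18905*x_2 - 6/5 → 937332/132335*x_1 - 133002/132335*x_2 - 133002/132335
  leading term x_1: subtract (-2343330/14295961)·h_4 from 937332/132335*x_1 - 133002/132335*x_2 - 133002/132335 → -3843450/100071727*x_2 - 3843450/100071727
  leading term x_2: subtract (-75/3781)·h_5 from -3843450/100071727*x_2 - 3843450/100071727 → 0
  remainder 0.

S(f_2,h_4): leading monomials are coprime, so the S-polynomial reduces to 0 (Buchberger's first criterion).
S(f_3,h_4): lcm = x_1**2. S = -10311/7562*x_1*x_2 + 516/3781*x_1.
  leading term x_1*x_2: subtract (30933/37810)·f_1 from -10311/7562*x_1*x_2 + 516/3781*x_1 → 188178/18905*x_1 - 30933/18905*x_2 - 30933/18905
  leading term x_1: subtract (-3293115/14295961)·h_4 from 188178/18905*x_1 - 30933/18905*x_2 - 30933/18905 → -3971565/14295961*x_2 - 3971565/14295961
  leading term x_2: subtract (-1085/7562)·h_5 from -3971565/14295961*x_2 - 3971565/14295961 → 0
  remainder 0.

S(f_1,h_5): lcm = x_1*x_2. S = 31/5*x_1 - 6/5*x_2 - 6/5.
  leading term x_1: subtract (-1085/7562)·h_4 from 31/5*x_1 - 6/5*x_2 - 6/5 → -1338/3781*x_2 - 1338/3781
  leading term x_2: subtract (-1561/8541)·h_5 from -1338/3781*x_2 - 1338/3781 → 0
  remainder 0.

S(f_2,h_5): lcm = x_2**2. S = 6/7*x_1 - 10/7*x_2 - 10/7.
  leading term x_1: subtract (-75/3781)·h_4 from 6/7*x_1 - 10/7*x_2 - 10/7 → -34714/26467*x_2 - 34714/26467
  leading term x_2: subtract (-17357/25623)·h_5 from -34714/26467*x_2 - 34714/26467 → 0
  remainder 0.

S(f_3,h_5): leading monomials are coprime, so the S-polynomial reduces to 0 (Buchberger's first criterion).
S(h_4,h_5): leading monomials are coprime, so the S-polynomial reduces to 0 (Buchberger's first criterion).
Every S-polynomial of the final basis reduces to 0, so we have a Gröbner basis.
Inter-reduce: drop elements whose leading term is divisible by another's, tail-reduce, and make monic.
Reduced Gröbner basis: {x_1, x_2 + 1}.
Label its elements g_1 = x_1, g_2 = x_2 + 1.

Reduce p = -4*x_1*x_2 - 2*x_2 - 2 modulo G:
  leading term x_1*x_2: subtract (-4*x_2)·g_1 from -4*x_1*x_2 - 2*x_2 - 2 → -2*x_2 - 2
  leading term x_2: subtract (-2)·g_2 from -2*x_2 - 2 → 0
  normal form = 0.
Since the normal form is 0, p ∈ I.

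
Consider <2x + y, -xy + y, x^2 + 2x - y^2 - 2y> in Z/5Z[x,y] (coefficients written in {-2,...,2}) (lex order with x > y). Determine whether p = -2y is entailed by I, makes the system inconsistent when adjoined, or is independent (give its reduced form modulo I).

-2y lies in I (it reduces to 0).

First compute the reduced Gröbner basis of I by Buchberger's algorithm.
f_1 = 2x + y, LT = x.
f_2 = -xy + y, LT = xy.
f_3 = x^2 + 2x - y^2 - 2y, LT = x^2.

S(f_1,f_2): lcm = xy. S = -2y^2 + y.
  leading term y^2: no divisor's leading term divides it; move -2y^2 to the remainder.
  leading term y: no divisor's leading term divides it; move y to the remainder.
  remainder -2y^2 + y ≠ 0; add h_4 = -2y^2 + y to the basis.

S(f_1,f_3): lcm = x^2. S = -2xy - 2x + y^2 + 2y.
  leading term xy: subtract (-y)·f_1 from -2xy - 2x + y^2 + 2y → -2x + 2y^2 + 2y
  leading term x: subtract (-1)·f_1 from -2x + 2y^2 + 2y → 2y^2 - 2y
  leading term y^2: subtract (-1)·h_4 from 2y^2 - 2y → -y
  leading term y: no divisor's leading term divides it; move -y to the remainder.
  remainder -y ≠ 0; add h_5 = -y to the basis.

The other S-polynomials (S(f_2,f_3), S(f_1,h_4), S(f_2,h_4), S(f_3,h_4), S(f_1,h_5), S(f_2,h_5), S(f_3,h_5), S(h_4,h_5)) all reduce to 0 modulo the current basis, so we have a Gröbner basis.
Inter-reduce: drop elements whose leading term is divisible by another's, tail-reduce, and make monic.
Reduced Gröbner basis: {x, y}.
Label its elements g_1 = x, g_2 = y.

Reduce p = -2y modulo G:
  leading term y: subtract (-2)·g_2 from -2y → 0
  normal form = 0.
Since the normal form is 0, p ∈ I.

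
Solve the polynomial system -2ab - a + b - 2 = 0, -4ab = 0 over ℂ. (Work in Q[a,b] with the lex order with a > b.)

Compute a lex Gröbner basis by Buchberger's algorithm.
f_1 = -2ab - a + b - 2, LT = ab.
f_2 = -4ab, LT = ab.

S(f_1,f_2): lcm = ab. S = \tfrac{1}{2}a - \tfrac{1}{2}b + 1.
  leading term a: no divisor's leading term divides it; move \tfrac{1}{2}a to the remainder.
  leading term b: no divisor's leading term divides it; move -\tfrac{1}{2}b to the remainder.
  leading term 1: no divisor's leading term divides it; move 1 to the remainder.
  remainder \tfrac{1}{2}a - \tfrac{1}{2}b + 1 ≠ 0; add h_3 = \tfrac{1}{2}a - \tfrac{1}{2}b + 1 to the basis.

S(f_1,h_3): lcm = ab. S = \tfrac{1}{2}a + b^{2} - \tfrac{5}{2}b + 1.
  leading term a: subtract (1)·h_3 from \tfrac{1}{2}a + b^{2} - \tfrac{5}{2}b + 1 → b^{2} - 2b
  leading term b^{2}: no divisor's leading term divides it; move b^{2} to the remainder.
  leading term b: no divisor's leading term divides it; move -2b to the remainder.
  remainder b^{2} - 2b ≠ 0; add h_4 = b^{2} - 2b to the basis.

The other S-polynomials (S(f_2,h_3), S(f_1,h_4), S(f_2,h_4), S(h_3,h_4)) all reduce to 0 modulo the current basis, so we have a Gröbner basis.
Inter-reduce: drop elements whose leading term is divisible by another's, tail-reduce, and make monic.
Reduced Gröbner basis: {a - b + 2, b^{2} - 2b}.

A lex Gröbner basis eliminates variables successively. Here b^{2} - 2b depends only on b, with roots {0, 2}; lifting each root through the earlier basis elements recovers the full solutions.
  b = 0: the earlier basis element becomes a + 2 = 0, giving a = -2 — point (-2, 0).
  b = 2: the earlier basis element becomes a = 0, giving a = 0 — point (0, 2).
Check: every point annihilates each of the original generators.

{(-2, 0), (0, 2)}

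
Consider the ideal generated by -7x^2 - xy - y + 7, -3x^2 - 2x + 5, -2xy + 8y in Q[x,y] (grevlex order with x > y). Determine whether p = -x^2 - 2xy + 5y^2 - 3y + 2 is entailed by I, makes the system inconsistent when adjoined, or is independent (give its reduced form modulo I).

Adjoining -x^2 - 2xy + 5y^2 - 3y + 2 makes the ideal the whole ring: the system is inconsistent.

First compute the reduced Gröbner basis of I by Buchberger's algorithm.
f_1 = -7x^2 - xy - y + 7, LT = x^2.
f_2 = -3x^2 - 2x + 5, LT = x^2.
f_3 = -2xy + 8y, LT = xy.

S(f_1,f_2): lcm = x^2. S = 1/7xy - 2/3x + 1/7y + 2/3.
  leading term xy: subtract (-1/14)·f_3 from 1/7xy - 2/3x + 1/7y + 2/3 → -2/3x + 5/7y + 2/3
  leading term x: no divisor's leading term divides it; move -2/3x to the remainder.
  leading term y: no divisor's leading term divides it; move 5/7y to the remainder.
  leading term 1: no divisor's leading term divides it; move 2/3 to the remainder.
  remainder -2/3x + 5/7y + 2/3 ≠ 0; add h_4 = -2/3x + 5/7y + 2/3 to the basis.

S(f_1,f_3): lcm = x^2y. S = 1/7xy^2 + 4xy + 1/7y^2 - y.
  leading term xy^2: subtract (-1/14y)·f_3 from 1/7xy^2 + 4xy + 1/7y^2 - y → 4xy + 5/7y^2 - y
  leading term xy: subtract (-2)·f_3 from 4xy + 5/7y^2 - y → 5/7y^2 + 15y
  leading term y^2: no divisor's leading term divides it; move 5/7y^2 to the remainder.
  leading term y: no divisor's leading term divides it; move 15y to the remainder.
  remainder 5/7y^2 + 15y ≠ 0; add h_5 = 5/7y^2 + 15y to the basis.

S(f_2,f_3): lcm = x^2y. S = 14/3xy - 5/3y.
  leading term xy: subtract (-7/3)·f_3 from 14/3xy - 5/3y → 17y
  leading term y: no divisor's leading term divides it; move 17y to the remainder.
  remainder 17y ≠ 0; add h_6 = 17y to the basis.

The other S-polynomials (S(f_1,h_4), S(f_2,h_4), S(f_3,h_4), S(f_1,h_5), S(f_2,h_5), S(f_3,h_5), S(h_4,h_5), S(f_1,h_6), S(f_2,h_6), S(f_3,h_6), S(h_4,h_6), S(h_5,h_6)) all reduce to 0 modulo the current basis, so we have a Gröbner basis.
Inter-reduce: drop elements whose leading term is divisible by another's, tail-reduce, and make monic.
Reduced Gröbner basis: {x - 1, y}.
Label its elements g_1 = x - 1, g_2 = y.

Reduce p = -x^2 - 2xy + 5y^2 - 3y + 2 modulo G:
  leading term x^2: subtract (-x)·g_1 from -x^2 - 2xy + 5y^2 - 3y + 2 → -2xy + 5y^2 - x - 3y + 2
  leading term xy: subtract (-2y)·g_1 from -2xy + 5y^2 - x - 3y + 2 → 5y^2 - x - 5y + 2
  leading term y^2: subtract (5y)·g_2 from 5y^2 - x - 5y + 2 → -x - 5y + 2
  leading term x: subtract (-1)·g_1 from -x - 5y + 2 → -5y + 1
  leading term y: subtract (-5)·g_2 from -5y + 1 → 1
  leading term 1: no divisor's leading term divides it; move 1 to the remainder.
  normal form = 1.
The normal form is nonzero, so p ∉ I. Since p minus its normal form lies in I, I + (p) = I + (r) where r = 1; decide whether this ideal is the whole ring.
Here r = 1 is a nonzero constant, hence a unit: 1 ∈ I + (p), the Gröbner basis of I + (p) is {1}, and the enlarged system has no common solution — adjoining p is inconsistent.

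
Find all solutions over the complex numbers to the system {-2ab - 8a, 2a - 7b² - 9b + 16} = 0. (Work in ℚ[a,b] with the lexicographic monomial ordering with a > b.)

{(30, -4), (0, -16/7), (0, 1)}

Compute a lex Gröbner basis by Buchberger's algorithm.
f_1 = -2ab - 8a, LT = ab.
f_2 = 2a - 7b² - 9b + 16, LT = a.

S(f_1,f_2): lcm = ab. S = 4a + 7/2b³ + 9/2b² - 8b.
  leading term a: subtract (2)·f_2 from 4a + 7/2b³ + 9/2b² - 8b → 7/2b³ + 37/2b² + 10b - 32
  leading term b³: no divisor's leading term divides it; move 7/2b³ to the remainder.
  leading term b²: no divisor's leading term divides it; move 37/2b² to the remainder.
  leading term b: no divisor's leading term divides it; move 10b to the remainder.
  leading term 1: no divisor's leading term divides it; move -32 to the remainder.
  remainder 7/2b³ + 37/2b² + 10b - 32 ≠ 0; add h_3 = 7/2b³ + 37/2b² + 10b - 32 to the basis.

The other S-polynomials (S(f_1,h_3), S(f_2,h_3)) all reduce to 0 modulo the current basis, so we have a Gröbner basis.
Inter-reduce: drop elements whose leading term is divisible by another's, tail-reduce, and make monic.
Reduced Gröbner basis: {a - 7/2b² - 9/2b + 8, b³ + 37/7b² + 20/7b - 64/7}.

From the last basis element, b³ + 37/7b² + 20/7b - 64/7 = 0, so b takes values in {-4, -16/7, 1}. Each choice, substituted upward through the basis, yields the corresponding point(s) of the solution set.
  b = -4: the earlier basis element becomes a - 30 = 0, giving a = 30 — point (30, -4).
  b = -16/7: the earlier basis element becomes a = 0, giving a = 0 — point (0, -16/7).
  b = 1: the earlier basis element becomes a = 0, giving a = 0 — point (0, 1).
Each listed point satisfies every original equation (direct substitution).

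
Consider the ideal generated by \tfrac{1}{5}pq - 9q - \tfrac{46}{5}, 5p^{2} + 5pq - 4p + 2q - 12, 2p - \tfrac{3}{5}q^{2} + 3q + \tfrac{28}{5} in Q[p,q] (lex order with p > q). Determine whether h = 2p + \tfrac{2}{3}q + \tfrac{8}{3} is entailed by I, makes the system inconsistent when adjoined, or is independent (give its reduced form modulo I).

First compute the reduced Gröbner basis of I by Buchberger's algorithm.
f_1 = \tfrac{1}{5}pq - 9q - \tfrac{46}{5}, LT = pq.
f_2 = 5p^{2} + 5pq - 4p + 2q - 12, LT = p^{2}.
f_3 = 2p - \tfrac{3}{5}q^{2} + 3q + \tfrac{28}{5}, LT = p.

S(f_1,f_2): lcm = p^{2}q. S = -pq^{2} - \tfrac{221}{5}pq - 46p - \tfrac{2}{5}q^{2} + \tfrac{12}{5}q.
  leading term pq^{2}: subtract (-5q)·f_1 from -pq^{2} - \tfrac{221}{5}pq - 46p - \tfrac{2}{5}q^{2} + \tfrac{12}{5}q → -\tfrac{221}{5}pq - 46p - \tfrac{227}{5}q^{2} - \tfrac{218}{5}q
  leading term pq: subtract (-221)·f_1 from -\tfrac{221}{5}pq - 46p - \tfrac{227}{5}q^{2} - \tfrac{218}{5}q → -46p - \tfrac{227}{5}q^{2} - \tfrac{10163}{5}q - \tfrac{10166}{5}
  leading term p: subtract (-23)·f_3 from -46p - \tfrac{227}{5}q^{2} - \tfrac{10163}{5}q - \tfrac{10166}{5} → -\tfrac{296}{5}q^{2} - \tfrac{9818}{5}q - \tfrac{9522}{5}
  leading term q^{2}: no divisor's leading term divides it; move -\tfrac{296}{5}q^{2} to the remainder.
  leading term q: no divisor's leading term divides it; move -\tfrac{9818}{5}q to the remainder.
  leading term 1: no divisor's leading term divides it; move -\tfrac{9522}{5} to the remainder.
  remainder -\tfrac{296}{5}q^{2} - \tfrac{9818}{5}q - \tfrac{9522}{5} ≠ 0; add k_4 = -\tfrac{296}{5}q^{2} - \tfrac{9818}{5}q - \tfrac{9522}{5} to the basis.

S(f_1,f_3): lcm = pq. S = \tfrac{3}{10}q^{3} - \tfrac{3}{2}q^{2} - \tfrac{239}{5}q - 46.
  leading term q^{3}: subtract (-\tfrac{3}{592}q)·k_4 from \tfrac{3}{10}q^{3} - \tfrac{3}{2}q^{2} - \tfrac{239}{5}q - 46 → -\tfrac{16947}{1480}q^{2} - \tfrac{85027}{1480}q - 46
  leading term q^{2}: subtract (\tfrac{16947}{87616})·k_4 from -\tfrac{16947}{1480}q^{2} - \tfrac{85027}{1480}q - 46 → \tfrac{70608827}{219040}q + \tfrac{70608827}{219040}
  leading term q: no divisor's leading term divides it; move \tfrac{70608827}{219040}q to the remainder.
  leading term 1: no divisor's leading term divides it; move \tfrac{70608827}{219040} to the remainder.
  remainder \tfrac{70608827}{219040}q + \tfrac{70608827}{219040} ≠ 0; add k_5 = \tfrac{70608827}{219040}q + \tfrac{70608827}{219040} to the basis.

The other S-polynomials (S(f_2,f_3), S(f_1,k_4), S(f_2,k_4), S(f_3,k_4), S(f_1,k_5), S(f_2,k_5), S(f_3,k_5), S(k_4,k_5)) all reduce to 0 modulo the current basis, so we have a Gröbner basis.
Inter-reduce: drop elements whose leading term is divisible by another's, tail-reduce, and make monic.
Reduced Gröbner basis: {p + 1, q + 1}.
Label its elements g_1 = p + 1, g_2 = q + 1.

Reduce h = 2p + \tfrac{2}{3}q + \tfrac{8}{3} modulo G:
  leading term p: subtract (2)·g_1 from 2p + \tfrac{2}{3}q + \tfrac{8}{3} → \tfrac{2}{3}q + \tfrac{2}{3}
  leading term q: subtract (\tfrac{2}{3})·g_2 from \tfrac{2}{3}q + \tfrac{2}{3} → 0
  normal form = 0.
Since the normal form is 0, h ∈ I.

2p + \tfrac{2}{3}q + \tfrac{8}{3} lies in I (it reduces to 0).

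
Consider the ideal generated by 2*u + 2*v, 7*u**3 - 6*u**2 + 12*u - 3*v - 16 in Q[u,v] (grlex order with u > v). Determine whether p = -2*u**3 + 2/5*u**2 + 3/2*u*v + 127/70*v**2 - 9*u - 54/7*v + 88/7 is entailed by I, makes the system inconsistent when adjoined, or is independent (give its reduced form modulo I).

First compute the reduced Gröbner basis of I by Buchberger's algorithm.
f_1 = 2*u + 2*v, LT = u.
f_2 = 7*u**3 - 6*u**2 + 12*u - 3*v - 16, LT = u**3.

S(f_1,f_2): lcm = u**3. S = u**2*v + 6/7*u**2 - 12/7*u + 3/7*v + 16/7.
  leading term u**2*v: subtract (1/2*u*v)·f_1 from u**2*v + 6/7*u**2 - 12/7*u + 3/7*v + 16/7 → -u*v**2 + 6/7*u**2 - 12/7*u + 3/7*v + 16/7
  leading term u*v**2: subtract (-1/2*v**2)·f_1 from -u*v**2 + 6/7*u**2 - 12/7*u + 3/7*v + 16/7 → v**3 + 6/7*u**2 - 12/7*u + 3/7*v + 16/7
  leading term v**3: no divisor's leading term divides it; move v**3 to the remainder.
  leading term u**2: subtract (3/7*u)·f_1 from 6/7*u**2 - 12/7*u + 3/7*v + 16/7 → -6/7*u*v - 12/7*u + 3/7*v + 16/7
  leading term u*v: subtract (-3/7*v)·f_1 from -6/7*u*v - 12/7*u + 3/7*v + 16/7 → 6/7*v**2 - 12/7*u + 3/7*v + 16/7
  leading term v**2: no divisor's leading term divides it; move 6/7*v**2 to the remainder.
  leading term u: subtract (-6/7)·f_1 from -12/7*u + 3/7*v + 16/7 → 15/7*v + 16/7
  leading term v: no divisor's leading term divides it; move 15/7*v to the remainder.
  leading term 1: no divisor's leading term divides it; move 16/7 to the remainder.
  remainder v**3 + 6/7*v**2 + 15/7*v + 16/7 ≠ 0; add h_3 = v**3 + 6/7*v**2 + 15/7*v + 16/7 to the basis.

The other S-polynomials (S(f_1,h_3), S(f_2,h_3)) all reduce to 0 modulo the current basis, so we have a Gröbner basis.
Inter-reduce: drop elements whose leading term is divisible by another's, tail-reduce, and make monic.
Reduced Gröbner basis: {v**3 + 6/7*v**2 + 15/7*v + 16/7, u + v}.
Label its elements g_1 = v**3 + 6/7*v**2 + 15/7*v + 16/7, g_2 = u + v.

Reduce p = -2*u**3 + 2/5*u**2 + 3/2*u*v + 127/70*v**2 - 9*u - 54/7*v + 88/7 modulo G:
  leading term u**3: subtract (-2*u**2)·g_2 from -2*u**3 + 2/5*u**2 + 3/2*u*v + 127/70*v**2 - 9*u - 54/7*v + 88/7 → 2*u**2*v + 2/5*u**2 + 3/2*u*v + 127/70*v**2 - 9*u - 54/7*v + 88/7
  leading term u**2*v: subtract (2*u*v)·g_2 from 2*u**2*v + 2/5*u**2 + 3/2*u*v + 127/70*v**2 - 9*u - 54/7*v + 88/7 → -2*u*v**2 + 2/5*u**2 + 3/2*u*v + 127/70*v**2 - 9*u - 54/7*v + 88/7
  leading term u*v**2: subtract (-2*v**2)·g_2 from -2*u*v**2 + 2/5*u**2 + 3/2*u*v + 127/70*v**2 - 9*u - 54/7*v + 88/7 → 2*v**3 + 2/5*u**2 + 3/2*u*v + 127/70*v**2 - 9*u - 54/7*v + 88/7
  leading term v**3: subtract (2)·g_1 from 2*v**3 + 2/5*u**2 + 3/2*u*v + 127/70*v**2 - 9*u - 54/7*v + 88/7 → 2/5*u**2 + 3/2*u*v + 1/10*v**2 - 9*u - 12*v + 8
  leading term u**2: subtract (2/5*u)·g_2 from 2/5*u**2 + 3/2*u*v + 1/10*v**2 - 9*u - 12*v + 8 → 11/10*u*v + 1/10*v**2 - 9*u - 12*v + 8
  leading term u*v: subtract (11/10*v)·g_2 from 11/10*u*v + 1/10*v**2 - 9*u - 12*v + 8 → -v**2 - 9*u - 12*v + 8
  leading term v**2: no divisor's leading term divides it; move -v**2 to the remainder.
  leading term u: subtract (-9)·g_2 from -9*u - 12*v + 8 → -3*v + 8
  leading term v: no divisor's leading term divides it; move -3*v to the remainder.
  leading term 1: no divisor's leading term divides it; move 8 to the remainder.
  normal form = -v**2 - 3*v + 8.
The normal form is nonzero, so p ∉ I. Since p minus its normal form lies in I, I + (p) = I + (r) where r = -v**2 - 3*v + 8; decide whether this ideal is the whole ring.
Run Buchberger on G together with r (pairs among the g_i already reduce to 0 since G is a Gröbner basis):
g_1 = v**3 + 6/7*v**2 + 15/7*v + 16/7, LT = v**3.
g_2 = u + v, LT = u.
r = -v**2 - 3*v + 8, LT = v**2.

S(g_1,r): lcm = v**3. S = -15/7*v**2 + 71/7*v + 16/7.
  leading term v**2: subtract (15/7)·r from -15/7*v**2 + 71/7*v + 16/7 → 116/7*v - 104/7
  leading term v: no divisor's leading term divides it; move 116/7*v to the remainder.
  leading term 1: no divisor's leading term divides it; move -104/7 to the remainder.
  remainder 116/7*v - 104/7 ≠ 0; add m_4 = 116/7*v - 104/7 to the basis.

S(g_1,m_4): lcm = v**3. S = 356/203*v**2 + 15/7*v + 16/7.
  leading term v**2: subtract (-356/203)·r from 356/203*v**2 + 15/7*v + 16/7 → -633/203*v + 3312/203
  leading term v: subtract (-633/3364)·m_4 from -633/203*v + 3312/203 → 11370/841
  leading term 1: no divisor's leading term divides it; move 11370/841 to the remainder.
  remainder 11370/841 ≠ 0; add m_5 = 11370/841 to the basis.

The other S-polynomials (S(g_1,g_2), S(g_2,r), S(g_2,m_4), S(r,m_4), S(g_1,m_5), S(g_2,m_5), S(r,m_5), S(m_4,m_5)) all reduce to 0 modulo the current basis, so we have a Gröbner basis.
Inter-reduce: drop elements whose leading term is divisible by another's, tail-reduce, and make monic.
Reduced Gröbner basis: {1}.
The reduced Gröbner basis of I + (p) is {1}: the ideal is the whole ring, so the enlarged system has no common solution — adjoining p is inconsistent.

Ideal membership is decidable via reduction modulo a Gröbner basis.

Adjoining -2*u**3 + 2/5*u**2 + 3/2*u*v + 127/70*v**2 - 9*u - 54/7*v + 88/7 makes the ideal the whole ring: the system is inconsistent.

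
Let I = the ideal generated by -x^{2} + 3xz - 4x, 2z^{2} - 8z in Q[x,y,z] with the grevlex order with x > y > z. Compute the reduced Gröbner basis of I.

G = {x^{2} - 3xz + 4x, z^{2} - 4z}

f_1 = -x^{2} + 3xz - 4x, LT = x^{2}.
f_2 = 2z^{2} - 8z, LT = z^{2}.

The S-polynomials (S(f_1,f_2)) all reduce to 0 modulo the current basis, so we have a Gröbner basis.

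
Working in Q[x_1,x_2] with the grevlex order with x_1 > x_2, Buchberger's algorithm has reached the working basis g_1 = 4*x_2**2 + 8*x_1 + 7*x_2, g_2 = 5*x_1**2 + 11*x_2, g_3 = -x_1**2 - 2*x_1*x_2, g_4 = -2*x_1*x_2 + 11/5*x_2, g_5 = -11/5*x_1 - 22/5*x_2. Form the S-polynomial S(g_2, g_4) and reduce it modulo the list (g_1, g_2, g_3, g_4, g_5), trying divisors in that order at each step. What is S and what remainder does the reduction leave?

lcm(LM(g_2), LM(g_4)) = x_1**2*x_2.
S = (lcm/LT(g_2))·g_2 − (lcm/LT(g_4))·g_4 = 11/10*x_1*x_2 + 11/5*x_2**2.
Reduce S modulo (g_1, g_2, g_3, g_4, g_5) in that order:
  leading term x_1*x_2: subtract (-11/20)·g_4 from 11/10*x_1*x_2 + 11/5*x_2**2 → 11/5*x_2**2 + 121/100*x_2
  leading term x_2**2: subtract (11/20)·g_1 from 11/5*x_2**2 + 121/100*x_2 → -22/5*x_1 - 66/25*x_2
  leading term x_1: subtract (2)·g_5 from -22/5*x_1 - 66/25*x_2 → 154/25*x_2
  leading term x_2: no divisor's leading term divides it; move 154/25*x_2 to the remainder.
The remainder 154/25*x_2 is nonzero, so it would be added as the next basis element.

S(g_2, g_4) = 11/10*x_1*x_2 + 11/5*x_2**2; remainder on division = 154/25*x_2.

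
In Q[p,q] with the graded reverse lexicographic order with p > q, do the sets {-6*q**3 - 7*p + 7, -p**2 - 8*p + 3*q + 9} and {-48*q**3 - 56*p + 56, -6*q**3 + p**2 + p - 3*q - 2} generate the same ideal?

For a fixed monomial order, each ideal has a unique reduced Gröbner basis; comparing bases decides equality.
Buchberger on the first generating set:
f_1 = -6*q**3 - 7*p + 7, LT = q**3.
f_2 = -p**2 - 8*p + 3*q + 9, LT = p**2.

The S-polynomials (S(f_1,f_2)) all reduce to 0 modulo the current basis, so we have a Gröbner basis.
Inter-reduce: drop elements whose leading term is divisible by another's, tail-reduce, and make monic.
Reduced Gröbner basis: {q**3 + 7/6*p - 7/6, p**2 + 8*p - 3*q - 9}.

Buchberger on the second generating set:
h_1 = -48*q**3 - 56*p + 56, LT = q**3.
h_2 = -6*q**3 + p**2 + p - 3*q - 2, LT = q**3.

S(h_1,h_2): lcm = q**3. S = 1/6*p**2 + 4/3*p - 1/2*q - 3/2.
  leading term p**2: no divisor's leading term divides it; move 1/6*p**2 to the remainder.
  leading term p: no divisor's leading term divides it; move 4/3*p to the remainder.
  leading term q: no divisor's leading term divides it; move -1/2*q to the remainder.
  leading term 1: no divisor's leading term divides it; move -3/2 to the remainder.
  remainder 1/6*p**2 + 4/3*p - 1/2*q - 3/2 ≠ 0; add k_3 = 1/6*p**2 + 4/3*p - 1/2*q - 3/2 to the basis.

The other S-polynomials (S(h_1,k_3), S(h_2,k_3)) all reduce to 0 modulo the current basis, so we have a Gröbner basis.
Inter-reduce: drop elements whose leading term is divisible by another's, tail-reduce, and make monic.
Reduced Gröbner basis: {q**3 + 7/6*p - 7/6, p**2 + 8*p - 3*q - 9}.

The two bases agree; hence the ideals are identical.

Yes, the ideals are equal.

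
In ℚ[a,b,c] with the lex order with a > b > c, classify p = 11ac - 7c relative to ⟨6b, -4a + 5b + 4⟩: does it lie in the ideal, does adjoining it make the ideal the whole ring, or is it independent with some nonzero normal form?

First compute the reduced Gröbner basis of I by Buchberger's algorithm.
f_1 = 6b, LT = b.
f_2 = -4a + 5b + 4, LT = a.

The S-polynomials (S(f_1,f_2)) all reduce to 0 modulo the current basis, so we have a Gröbner basis.
Inter-reduce: drop elements whose leading term is divisible by another's, tail-reduce, and make monic.
Reduced Gröbner basis: {a - 1, b}.
Label its elements g_1 = a - 1, g_2 = b.

Reduce p = 11ac - 7c modulo G:
  leading term ac: subtract (11c)·g_1 from 11ac - 7c → 4c
  leading term c: no divisor's leading term divides it; move 4c to the remainder.
  normal form = 4c.
The normal form is nonzero, so p ∉ I. Since p minus its normal form lies in I, I + (p) = I + (r) where r = 4c; decide whether this ideal is the whole ring.
Run Buchberger on G together with r (pairs among the g_i already reduce to 0 since G is a Gröbner basis):
g_1 = a - 1, LT = a.
g_2 = b, LT = b.
r = 4c, LT = c.

The S-polynomials (S(g_1,g_2), S(g_1,r), S(g_2,r)) all reduce to 0 modulo the current basis, so we have a Gröbner basis.
Inter-reduce: drop elements whose leading term is divisible by another's, tail-reduce, and make monic.
Reduced Gröbner basis: {a - 1, b, c}.
The reduced Gröbner basis of I + (p) is {a - 1, b, c} ≠ {1}, a proper ideal, so the enlarged system stays consistent: p is independent of I, with normal form 4c.

The remainder on division by a Gröbner basis is unique — it is the normal form.

11ac - 7c is independent of I; its normal form modulo I is 4c.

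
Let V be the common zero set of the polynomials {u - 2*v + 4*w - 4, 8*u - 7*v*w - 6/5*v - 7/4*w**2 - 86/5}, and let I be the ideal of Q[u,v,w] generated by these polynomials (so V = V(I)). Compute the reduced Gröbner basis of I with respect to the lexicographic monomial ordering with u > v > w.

f_1 = u - 2*v + 4*w - 4, LT = u.
f_2 = 8*u - 7*v*w - 6/5*v - 7/4*w**2 - 86/5, LT = u.

S(f_1,f_2): lcm = u. S = 7/8*v*w - 37/20*v + 7/32*w**2 + 4*w - 37/20.
  reduce S modulo (f_1, f_2):
  remainder 7/8*v*w - 37/20*v + 7/32*w**2 + 4*w - 37/20 ≠ 0; add g_3 = 7/8*v*w - 37/20*v + 7/32*w**2 + 4*w - 37/20 to the basis.

The other S-polynomials (S(f_1,g_3), S(f_2,g_3)) all reduce to 0 modulo the current basis, so we have a Gröbner basis.
Inter-reduce: drop elements whose leading term is divisible by another's, tail-reduce, and make monic.

G = {u - 2*v + 4*w - 4, v*w - 74/35*v + 1/4*w**2 + 32/7*w - 74/35}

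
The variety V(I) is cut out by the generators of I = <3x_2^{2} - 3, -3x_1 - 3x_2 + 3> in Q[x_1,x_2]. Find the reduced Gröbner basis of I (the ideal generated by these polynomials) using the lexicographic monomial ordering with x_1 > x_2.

f_1 = 3x_2^{2} - 3, LT = x_2^{2}.
f_2 = -3x_1 - 3x_2 + 3, LT = x_1.

The S-polynomials (S(f_1,f_2)) all reduce to 0 modulo the current basis, so we have a Gröbner basis.

G = {x_1 + x_2 - 1, x_2^{2} - 1}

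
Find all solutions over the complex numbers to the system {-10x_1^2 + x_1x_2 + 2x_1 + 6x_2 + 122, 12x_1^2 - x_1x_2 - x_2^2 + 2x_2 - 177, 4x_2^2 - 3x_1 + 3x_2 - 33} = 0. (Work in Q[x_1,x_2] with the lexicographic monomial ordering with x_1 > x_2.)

{(4, 3)}

Compute a lex Gröbner basis by Buchberger's algorithm.
f_1 = -10x_1^2 + x_1x_2 + 2x_1 + 6x_2 + 122, LT = x_1^2.
f_2 = 12x_1^2 - x_1x_2 - x_2^2 + 2x_2 - 177, LT = x_1^2.
f_3 = -3x_1 + 4x_2^2 + 3x_2 - 33, LT = x_1.

S(f_1,f_2): lcm = x_1^2. S = -1/60x_1x_2 - 1/5x_1 + 1/12x_2^2 - 23/30x_2 + 51/20.
  leading term x_1x_2: subtract (1/180x_2)·f_3 from -1/60x_1x_2 - 1/5x_1 + 1/12x_2^2 - 23/30x_2 + 51/20 → -1/5x_1 - 1/45x_2^3 + 1/15x_2^2 - 7/12x_2 + 51/20
  leading term x_1: subtract (1/15)·f_3 from -1/5x_1 - 1/45x_2^3 + 1/15x_2^2 - 7/12x_2 + 51/20 → -1/45x_2^3 - 1/5x_2^2 - 47/60x_2 + 19/4
  leading term x_2^3: no divisor's leading term divides it; move -1/45x_2^3 to the remainder.
  leading term x_2^2: no divisor's leading term divides it; move -1/5x_2^2 to the remainder.
  leading term x_2: no divisor's leading term divides it; move -47/60x_2 to the remainder.
  leading term 1: no divisor's leading term divides it; move 19/4 to the remainder.
  remainder -1/45x_2^3 - 1/5x_2^2 - 47/60x_2 + 19/4 ≠ 0; add h_4 = -1/45x_2^3 - 1/5x_2^2 - 47/60x_2 + 19/4 to the basis.

S(f_1,f_3): lcm = x_1^2. S = 4/3x_1x_2^2 + 9/10x_1x_2 - 56/5x_1 - 3/5x_2 - 61/5.
  leading term x_1x_2^2: subtract (-4/9x_2^2)·f_3 from 4/3x_1x_2^2 + 9/10x_1x_2 - 56/5x_1 - 3/5x_2 - 61/5 → 9/10x_1x_2 - 56/5x_1 + 16/9x_2^4 + 4/3x_2^3 - 44/3x_2^2 - 3/5x_2 - 61/5
  leading term x_1x_2: subtract (-3/10x_2)·f_3 from 9/10x_1x_2 - 56/5x_1 + 16/9x_2^4 + 4/3x_2^3 - 44/3x_2^2 - 3/5x_2 - 61/5 → -56/5x_1 + 16/9x_2^4 + 38/15x_2^3 - 413/30x_2^2 - 21/2x_2 - 61/5
  leading term x_1: subtract (56/15)·f_3 from -56/5x_1 + 16/9x_2^4 + 38/15x_2^3 - 413/30x_2^2 - 21/2x_2 - 61/5 → 16/9x_2^4 + 38/15x_2^3 - 287/10x_2^2 - 217/10x_2 + 111
  leading term x_2^4: subtract (-80x_2)·h_4 from 16/9x_2^4 + 38/15x_2^3 - 287/10x_2^2 - 217/10x_2 + 111 → -202/15x_2^3 - 2741/30x_2^2 + 3583/10x_2 + 111
  leading term x_2^3: subtract (606)·h_4 from -202/15x_2^3 - 2741/30x_2^2 + 3583/10x_2 + 111 → 179/6x_2^2 + 833x_2 - 5535/2
  leading term x_2^2: no divisor's leading term divides it; move 179/6x_2^2 to the remainder.
  leading term x_2: no divisor's leading term divides it; move 833x_2 to the remainder.
  leading term 1: no divisor's leading term divides it; move -5535/2 to the remainder.
  remainder 179/6x_2^2 + 833x_2 - 5535/2 ≠ 0; add h_5 = 179/6x_2^2 + 833x_2 - 5535/2 to the basis.

S(h_4,h_5): lcm = x_2^3. S = -3387/179x_2^2 + 91659/716x_2 - 855/4.
  leading term x_2^2: subtract (-20322/32041)·h_5 from -3387/179x_2^2 + 91659/716x_2 - 855/4 → 84119865/128164x_2 - 252359595/128164
  leading term x_2: no divisor's leading term divides it; move 84119865/128164x_2 to the remainder.
  leading term 1: no divisor's leading term divides it; move -252359595/128164 to the remainder.
  remainder 84119865/128164x_2 - 252359595/128164 ≠ 0; add h_6 = 84119865/128164x_2 - 252359595/128164 to the basis.

The other S-polynomials (S(f_2,f_3), S(f_1,h_4), S(f_2,h_4), S(f_3,h_4), S(f_1,h_5), S(f_2,h_5), S(f_3,h_5), S(f_1,h_6), S(f_2,h_6), S(f_3,h_6), S(h_4,h_6), S(h_5,h_6)) all reduce to 0 modulo the current basis, so we have a Gröbner basis.
Inter-reduce: drop elements whose leading term is divisible by another's, tail-reduce, and make monic.
Reduced Gröbner basis: {x_1 - 4, x_2 - 3}.

The lex basis is triangular: the last element involves only x_2. Solving x_2 - 3 = 0 gives x_2 ∈ {3}; substituting each value into the earlier elements determines the remaining variables.
  x_2 = 3: the earlier basis element becomes x_1 - 4 = 0, giving x_1 = 4 — point (4, 3).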